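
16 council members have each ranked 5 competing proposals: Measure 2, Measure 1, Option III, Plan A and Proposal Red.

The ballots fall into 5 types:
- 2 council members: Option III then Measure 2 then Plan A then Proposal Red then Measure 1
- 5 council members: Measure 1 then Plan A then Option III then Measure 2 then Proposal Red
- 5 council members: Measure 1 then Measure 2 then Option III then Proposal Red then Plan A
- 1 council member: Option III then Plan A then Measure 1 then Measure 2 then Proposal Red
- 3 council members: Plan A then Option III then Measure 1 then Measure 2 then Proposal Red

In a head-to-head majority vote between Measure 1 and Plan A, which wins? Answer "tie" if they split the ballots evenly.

Ballots ranking Measure 1 above Plan A: 5 + 5 = 10.
Ballots ranking Plan A above Measure 1: 16 − 10 = 6.
Measure 1 wins the head-to-head 10–6.

Measure 1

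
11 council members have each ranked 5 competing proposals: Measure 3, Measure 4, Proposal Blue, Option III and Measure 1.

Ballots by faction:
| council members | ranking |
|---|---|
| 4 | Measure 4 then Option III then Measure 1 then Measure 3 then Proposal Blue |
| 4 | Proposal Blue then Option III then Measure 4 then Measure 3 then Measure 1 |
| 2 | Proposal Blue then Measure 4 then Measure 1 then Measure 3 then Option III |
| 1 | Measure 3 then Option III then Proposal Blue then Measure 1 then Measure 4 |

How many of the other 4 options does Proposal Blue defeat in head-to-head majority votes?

4

Proposal Blue against each rival (11 council members):
Proposal Blue vs Measure 3: 4+2 = 6 for Proposal Blue, 5 for Measure 3 — Proposal Blue by 6–5.
Proposal Blue vs Measure 4: Proposal Blue, 7–4.
Proposal Blue vs Option III: Proposal Blue is ranked higher on 4+2 = 6 ballots, Option III on 5. Proposal Blue wins 6–5.
Proposal Blue vs Measure 1: Proposal Blue is ranked higher on 4+2+1 = 7 ballots, Measure 1 on 4. Proposal Blue wins 7–4.
Proposal Blue beats Measure 3, Measure 4, Option III, Measure 1 — 4 pairwise wins.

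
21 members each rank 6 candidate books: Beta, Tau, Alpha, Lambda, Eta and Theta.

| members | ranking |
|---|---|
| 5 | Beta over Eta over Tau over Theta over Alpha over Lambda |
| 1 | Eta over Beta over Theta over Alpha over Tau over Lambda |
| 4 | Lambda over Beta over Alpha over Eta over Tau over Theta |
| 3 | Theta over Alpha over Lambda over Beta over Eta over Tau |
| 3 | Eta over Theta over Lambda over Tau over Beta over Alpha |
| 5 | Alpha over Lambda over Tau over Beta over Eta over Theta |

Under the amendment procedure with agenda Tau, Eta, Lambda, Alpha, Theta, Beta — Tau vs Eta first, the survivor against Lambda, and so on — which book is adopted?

Beta

Round 1: Tau vs Eta — 5–16, Eta advances.
Round 2: Eta vs Lambda — 9–12, Lambda advances.
Round 3: Lambda vs Alpha — 7–14, Alpha advances.
Round 4: Alpha vs Theta — 9–12, Theta advances.
Round 5: Theta vs Beta — 6–15, Beta advances.
The agenda winner is Beta.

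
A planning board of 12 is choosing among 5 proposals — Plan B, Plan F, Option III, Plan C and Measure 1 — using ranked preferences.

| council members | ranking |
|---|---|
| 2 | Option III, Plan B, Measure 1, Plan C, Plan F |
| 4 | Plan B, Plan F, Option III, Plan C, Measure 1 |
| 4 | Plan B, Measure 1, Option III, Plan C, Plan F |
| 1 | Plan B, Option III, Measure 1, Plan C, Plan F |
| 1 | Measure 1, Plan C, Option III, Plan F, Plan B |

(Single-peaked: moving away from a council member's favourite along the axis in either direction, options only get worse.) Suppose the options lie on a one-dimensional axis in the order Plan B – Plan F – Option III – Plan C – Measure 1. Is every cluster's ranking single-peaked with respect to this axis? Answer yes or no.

Axis positions: Plan B=1, Plan F=2, Option III=3, Plan C=4, Measure 1=5.
Cluster 1: ranking walks positions 3-1-5-4-2; Plan B is ranked above Plan F even though Plan F lies between Plan B and the peak Option III on the axis — preferences dip and rise again. Not single-peaked.
Cluster 2 (peak Plan B at position 1): ranking walks positions 1-2-3-4-5, expanding outward from the peak — single-peaked.
Cluster 3: ranking walks positions 1-5-3-4-2; Measure 1 is ranked above Plan F even though Plan F lies between Measure 1 and the peak Plan B on the axis — preferences dip and rise again. Not single-peaked.
Cluster 4: ranking walks positions 1-3-5-4-2; Option III is ranked above Plan F even though Plan F lies between Option III and the peak Plan B on the axis — preferences dip and rise again. Not single-peaked.
Cluster 5 (peak Measure 1 at position 5): ranking walks positions 5-4-3-2-1, expanding outward from the peak — single-peaked.
Cluster 1 violates single-peakedness, so the profile is not single-peaked on this axis.

no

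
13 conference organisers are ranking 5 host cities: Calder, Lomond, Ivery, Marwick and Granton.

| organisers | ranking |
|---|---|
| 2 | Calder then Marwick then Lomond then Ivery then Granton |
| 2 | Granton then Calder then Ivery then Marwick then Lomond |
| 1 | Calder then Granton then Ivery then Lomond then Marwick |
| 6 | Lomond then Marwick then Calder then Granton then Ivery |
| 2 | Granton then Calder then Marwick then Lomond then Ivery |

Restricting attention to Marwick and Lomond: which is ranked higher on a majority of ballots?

Ballots ranking Marwick above Lomond: 2 + 2 + 2 = 6.
Ballots ranking Lomond above Marwick: 13 − 6 = 7.
Lomond wins the head-to-head 7–6.

Lomond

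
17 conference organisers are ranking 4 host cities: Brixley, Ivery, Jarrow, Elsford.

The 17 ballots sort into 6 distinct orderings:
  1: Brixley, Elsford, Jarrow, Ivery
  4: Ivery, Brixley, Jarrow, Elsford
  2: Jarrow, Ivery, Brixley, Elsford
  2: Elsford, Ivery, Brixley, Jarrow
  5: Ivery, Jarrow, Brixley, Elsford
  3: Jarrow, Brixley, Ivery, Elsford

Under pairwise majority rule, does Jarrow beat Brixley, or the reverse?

Jarrow

Ballots ranking Jarrow above Brixley: 2 + 5 + 3 = 10.
Ballots ranking Brixley above Jarrow: 17 − 10 = 7.
Jarrow wins the head-to-head 10–7.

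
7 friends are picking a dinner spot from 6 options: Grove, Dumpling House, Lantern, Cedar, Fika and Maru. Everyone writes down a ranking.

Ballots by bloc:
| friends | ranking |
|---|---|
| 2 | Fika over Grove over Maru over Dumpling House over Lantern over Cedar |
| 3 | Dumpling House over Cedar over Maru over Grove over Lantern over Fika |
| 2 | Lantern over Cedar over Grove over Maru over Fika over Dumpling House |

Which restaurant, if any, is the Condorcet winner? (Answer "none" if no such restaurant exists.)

Head-to-head results (7 friends):
Grove vs Dumpling House: Grove wins 4–3.
Grove–Lantern: Grove 5–2.
Grove vs Cedar: Cedar wins 5–2.
Grove vs Fika: Grove, 5–2.
Grove–Maru: Grove 4–3.
Dumpling House vs Lantern: Dumpling House, 5–2.
Dumpling House–Cedar: Dumpling House 5–2.
Dumpling House vs Fika: Fika wins 4–3.
Dumpling House vs Maru: Maru wins 4–3.
Lantern vs Cedar: Lantern, 4–3.
Lantern vs Fika: Lantern, 5–2.
Lantern vs Maru: Maru, 5–2.
Cedar vs Fika: Cedar wins 5–2.
Cedar vs Maru: Cedar wins 5–2.
Fika–Maru: Maru 5–2.
Each restaurant drops at least one matchup (Grove loses to Cedar; Dumpling House loses to Grove; Lantern loses to Grove; Cedar loses to Dumpling House; Fika loses to Grove; Maru loses to Grove); the cycle Grove → Dumpling House → Cedar → Grove rules out a Condorcet winner.

none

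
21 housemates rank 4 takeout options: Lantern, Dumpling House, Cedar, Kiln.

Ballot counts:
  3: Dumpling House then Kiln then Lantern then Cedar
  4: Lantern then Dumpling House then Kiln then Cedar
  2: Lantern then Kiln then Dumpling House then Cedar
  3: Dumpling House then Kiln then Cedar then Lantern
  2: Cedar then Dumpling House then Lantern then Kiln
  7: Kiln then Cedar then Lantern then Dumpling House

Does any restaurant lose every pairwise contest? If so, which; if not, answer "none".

Pairwise majorities:
Lantern vs Dumpling House: Lantern preferred on 4+2+7 = 13 ballots; Lantern wins 13–8.
Lantern vs Cedar: Lantern preferred on 3+4+2 = 9 ballots; Cedar wins 12–9.
Lantern vs Kiln: Kiln wins 13–8.
Dumpling House vs Cedar: Dumpling House, 12–9.
Dumpling House vs Kiln: Dumpling House is ranked higher on 3+4+3+2 = 12 ballots, Kiln on 9. Dumpling House wins 12–9.
Cedar vs Kiln: Cedar is ranked higher on 2 ballots, Kiln on 19. Kiln wins 19–2.
No restaurant is winless: Lantern beats Dumpling House; Dumpling House beats Cedar; Cedar beats Lantern; Kiln beats Lantern. There is no Condorcet loser.

none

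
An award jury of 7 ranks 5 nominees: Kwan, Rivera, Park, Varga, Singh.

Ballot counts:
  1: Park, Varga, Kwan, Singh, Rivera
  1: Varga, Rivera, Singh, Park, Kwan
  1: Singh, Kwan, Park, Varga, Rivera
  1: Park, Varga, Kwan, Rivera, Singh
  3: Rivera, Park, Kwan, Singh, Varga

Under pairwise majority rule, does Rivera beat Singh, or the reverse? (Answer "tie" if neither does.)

Ballots ranking Rivera above Singh: 1 + 1 + 3 = 5.
Ballots ranking Singh above Rivera: 7 − 5 = 2.
Rivera wins the head-to-head 5–2.

Rivera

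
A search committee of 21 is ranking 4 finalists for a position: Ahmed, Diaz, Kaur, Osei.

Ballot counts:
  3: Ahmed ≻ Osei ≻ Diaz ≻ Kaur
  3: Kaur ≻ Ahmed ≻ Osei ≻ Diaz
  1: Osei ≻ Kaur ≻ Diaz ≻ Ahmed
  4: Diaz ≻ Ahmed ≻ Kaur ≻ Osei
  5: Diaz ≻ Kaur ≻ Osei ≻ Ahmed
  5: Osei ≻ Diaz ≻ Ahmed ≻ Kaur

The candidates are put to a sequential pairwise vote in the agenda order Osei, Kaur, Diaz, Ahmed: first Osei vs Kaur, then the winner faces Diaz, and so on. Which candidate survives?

Round 1: Osei vs Kaur — 9–12, Kaur advances.
Round 2: Kaur vs Diaz — 4–17, Diaz advances.
Round 3: Diaz vs Ahmed — 15–6, Diaz advances.
The agenda winner is Diaz.

Diaz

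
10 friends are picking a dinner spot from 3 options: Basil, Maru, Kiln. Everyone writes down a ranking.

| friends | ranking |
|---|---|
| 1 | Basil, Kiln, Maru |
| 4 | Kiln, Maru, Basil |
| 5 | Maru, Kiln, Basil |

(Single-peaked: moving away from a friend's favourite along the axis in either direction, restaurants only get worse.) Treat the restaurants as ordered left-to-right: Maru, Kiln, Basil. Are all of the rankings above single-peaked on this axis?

Axis positions: Maru=1, Kiln=2, Basil=3.
Type 1 (peak Basil at position 3): ranking walks positions 3-2-1, expanding outward from the peak — single-peaked.
Type 2 (peak Kiln at position 2): ranking walks positions 2-1-3, expanding outward from the peak — single-peaked.
Type 3 (peak Maru at position 1): ranking walks positions 1-2-3, expanding outward from the peak — single-peaked.
Every ranking is single-peaked on this axis.

yes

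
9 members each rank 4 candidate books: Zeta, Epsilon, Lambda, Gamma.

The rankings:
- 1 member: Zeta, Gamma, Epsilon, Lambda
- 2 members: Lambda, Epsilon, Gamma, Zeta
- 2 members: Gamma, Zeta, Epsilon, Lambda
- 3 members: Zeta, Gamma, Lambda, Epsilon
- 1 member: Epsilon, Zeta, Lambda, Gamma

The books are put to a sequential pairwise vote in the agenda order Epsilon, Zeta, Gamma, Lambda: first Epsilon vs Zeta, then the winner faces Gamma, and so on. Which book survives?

Zeta

Round 1: Epsilon vs Zeta — 3–6, Zeta advances.
Round 2: Zeta vs Gamma — 5–4, Zeta advances.
Round 3: Zeta vs Lambda — 7–2, Zeta advances.
The agenda winner is Zeta.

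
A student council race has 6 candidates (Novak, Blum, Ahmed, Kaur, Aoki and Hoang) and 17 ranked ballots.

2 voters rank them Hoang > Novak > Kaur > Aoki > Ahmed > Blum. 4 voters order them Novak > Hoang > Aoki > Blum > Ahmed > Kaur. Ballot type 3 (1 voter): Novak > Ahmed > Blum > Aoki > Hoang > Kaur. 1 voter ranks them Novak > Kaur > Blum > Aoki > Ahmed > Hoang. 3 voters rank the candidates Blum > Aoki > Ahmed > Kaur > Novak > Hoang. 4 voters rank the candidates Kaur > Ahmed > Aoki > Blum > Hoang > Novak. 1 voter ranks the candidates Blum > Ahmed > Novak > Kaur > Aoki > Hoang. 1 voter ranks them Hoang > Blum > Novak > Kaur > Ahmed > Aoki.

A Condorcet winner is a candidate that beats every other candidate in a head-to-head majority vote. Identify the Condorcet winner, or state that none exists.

none

Check each pair by majority over 17 ballots:
Novak–Blum: Blum 9–8.
Novak–Ahmed: Novak 9–8.
Novak vs Kaur: Novak is ranked higher on 2+4+1+1+1+1 = 10 ballots, Kaur on 7. Novak wins 10–7.
Novak vs Aoki: Novak wins 10–7.
Novak vs Hoang: Novak, 10–7.
Blum vs Ahmed: Blum wins 10–7.
Blum vs Kaur: 4+1+3+1+1 = 10 for Blum, 7 for Kaur — Blum by 10–7.
Blum vs Aoki: Aoki wins 10–7.
Blum vs Hoang: Blum, 10–7.
Ahmed vs Kaur: Ahmed is ranked higher on 4+1+3+1 = 9 ballots, Kaur on 8. Ahmed wins 9–8.
Ahmed vs Aoki: Aoki, 10–7.
Ahmed–Hoang: Ahmed 10–7.
Kaur vs Aoki: Kaur, 9–8.
Kaur vs Hoang: 1+3+4+1 = 9 for Kaur, 8 for Hoang — Kaur by 9–8.
Aoki vs Hoang: Aoki is ranked higher on 1+1+3+4+1 = 10 ballots, Hoang on 7. Aoki wins 10–7.
Each candidate drops at least one matchup (Novak loses to Blum; Blum loses to Aoki; Ahmed loses to Novak; Kaur loses to Novak; Aoki loses to Novak; Hoang loses to Novak); the cycle Novak > Aoki > Blum > Novak rules out a Condorcet winner.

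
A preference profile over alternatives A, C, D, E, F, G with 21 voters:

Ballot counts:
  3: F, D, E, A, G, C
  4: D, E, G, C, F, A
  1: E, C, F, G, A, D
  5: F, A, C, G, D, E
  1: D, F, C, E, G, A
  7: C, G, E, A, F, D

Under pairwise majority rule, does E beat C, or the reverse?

C

Ballots ranking E above C: 3 + 4 + 1 = 8.
Ballots ranking C above E: 21 − 8 = 13.
C wins the head-to-head 13–8.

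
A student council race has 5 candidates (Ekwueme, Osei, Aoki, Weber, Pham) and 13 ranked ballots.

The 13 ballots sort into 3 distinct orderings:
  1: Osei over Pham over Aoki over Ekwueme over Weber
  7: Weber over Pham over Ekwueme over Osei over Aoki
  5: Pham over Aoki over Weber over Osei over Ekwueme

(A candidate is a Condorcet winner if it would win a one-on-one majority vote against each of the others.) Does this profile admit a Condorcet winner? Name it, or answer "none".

Weber

Check each pair by majority over 13 ballots:
Ekwueme vs Osei: Ekwueme, 7–6.
Ekwueme vs Aoki: Ekwueme, 7–6.
Ekwueme vs Weber: Weber wins 12–1.
Ekwueme–Pham: Pham 13–0.
Osei vs Aoki: Osei wins 8–5.
Osei vs Weber: Weber wins 12–1.
Osei–Pham: Pham 12–1.
Aoki vs Weber: Weber, 7–6.
Aoki–Pham: Pham 13–0.
Weber vs Pham: Weber wins 7–6.
Weber beats each of Ekwueme, Osei, Aoki, Pham — Weber is the Condorcet winner.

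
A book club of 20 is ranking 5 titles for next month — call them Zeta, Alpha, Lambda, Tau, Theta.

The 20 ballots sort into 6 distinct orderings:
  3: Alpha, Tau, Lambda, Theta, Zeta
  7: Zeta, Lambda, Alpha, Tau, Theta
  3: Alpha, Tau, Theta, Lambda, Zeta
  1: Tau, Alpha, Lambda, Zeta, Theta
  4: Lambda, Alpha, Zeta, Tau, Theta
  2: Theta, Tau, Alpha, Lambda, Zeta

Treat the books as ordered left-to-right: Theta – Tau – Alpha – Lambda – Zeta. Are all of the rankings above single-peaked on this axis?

Axis positions: Theta=1, Tau=2, Alpha=3, Lambda=4, Zeta=5.
Type 1 (peak Alpha at position 3): ranking walks positions 3-2-4-1-5, expanding outward from the peak — single-peaked.
Type 2 (peak Zeta at position 5): ranking walks positions 5-4-3-2-1, expanding outward from the peak — single-peaked.
Type 3 (peak Alpha at position 3): ranking walks positions 3-2-1-4-5, expanding outward from the peak — single-peaked.
Type 4 (peak Tau at position 2): ranking walks positions 2-3-4-5-1, expanding outward from the peak — single-peaked.
Type 5 (peak Lambda at position 4): ranking walks positions 4-3-5-2-1, expanding outward from the peak — single-peaked.
Type 6 (peak Theta at position 1): ranking walks positions 1-2-3-4-5, expanding outward from the peak — single-peaked.
Every ranking is single-peaked on this axis.

yes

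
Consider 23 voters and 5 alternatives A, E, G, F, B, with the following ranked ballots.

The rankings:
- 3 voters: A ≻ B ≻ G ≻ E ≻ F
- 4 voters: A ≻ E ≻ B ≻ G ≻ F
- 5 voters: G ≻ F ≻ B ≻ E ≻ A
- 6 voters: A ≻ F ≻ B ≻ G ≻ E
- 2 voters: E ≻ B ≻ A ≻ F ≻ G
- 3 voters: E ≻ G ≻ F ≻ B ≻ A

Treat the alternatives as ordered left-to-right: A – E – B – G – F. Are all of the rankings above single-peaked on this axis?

Axis positions: A=1, E=2, B=3, G=4, F=5.
Cluster 1: ranking walks positions 1-3-4-2-5; B is ranked above E even though E lies between B and the peak A on the axis — preferences dip and rise again. Not single-peaked.
Cluster 2 (peak A at position 1): ranking walks positions 1-2-3-4-5, expanding outward from the peak — single-peaked.
Cluster 3 (peak G at position 4): ranking walks positions 4-5-3-2-1, expanding outward from the peak — single-peaked.
Cluster 4: ranking walks positions 1-5-3-4-2; F is ranked above E even though E lies between F and the peak A on the axis — preferences dip and rise again. Not single-peaked.
Cluster 5: ranking walks positions 2-3-1-5-4; F is ranked above G even though G lies between F and the peak E on the axis — preferences dip and rise again. Not single-peaked.
Cluster 6: ranking walks positions 2-4-5-3-1; G is ranked above B even though B lies between G and the peak E on the axis — preferences dip and rise again. Not single-peaked.
Cluster 1 violates single-peakedness, so the profile is not single-peaked on this axis.

no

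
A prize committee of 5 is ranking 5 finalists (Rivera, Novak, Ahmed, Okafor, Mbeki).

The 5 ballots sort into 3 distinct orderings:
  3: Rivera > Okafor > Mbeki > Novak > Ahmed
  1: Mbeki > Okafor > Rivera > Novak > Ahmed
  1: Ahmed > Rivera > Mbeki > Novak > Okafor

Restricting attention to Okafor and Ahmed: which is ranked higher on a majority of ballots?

Ballots ranking Okafor above Ahmed: 3 + 1 = 4.
Ballots ranking Ahmed above Okafor: 5 − 4 = 1.
Okafor wins the head-to-head 4–1.

Okafor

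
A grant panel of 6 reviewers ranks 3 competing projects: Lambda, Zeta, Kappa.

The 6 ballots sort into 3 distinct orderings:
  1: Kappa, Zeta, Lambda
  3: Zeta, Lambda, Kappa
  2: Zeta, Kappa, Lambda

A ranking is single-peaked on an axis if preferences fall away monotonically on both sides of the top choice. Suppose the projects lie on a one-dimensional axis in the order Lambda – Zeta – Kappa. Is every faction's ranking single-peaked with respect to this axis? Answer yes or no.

Axis positions: Lambda=1, Zeta=2, Kappa=3.
Faction 1 (peak Kappa at position 3): ranking walks positions 3-2-1, expanding outward from the peak — single-peaked.
Faction 2 (peak Zeta at position 2): ranking walks positions 2-1-3, expanding outward from the peak — single-peaked.
Faction 3 (peak Zeta at position 2): ranking walks positions 2-3-1, expanding outward from the peak — single-peaked.
Every ranking is single-peaked on this axis.

yes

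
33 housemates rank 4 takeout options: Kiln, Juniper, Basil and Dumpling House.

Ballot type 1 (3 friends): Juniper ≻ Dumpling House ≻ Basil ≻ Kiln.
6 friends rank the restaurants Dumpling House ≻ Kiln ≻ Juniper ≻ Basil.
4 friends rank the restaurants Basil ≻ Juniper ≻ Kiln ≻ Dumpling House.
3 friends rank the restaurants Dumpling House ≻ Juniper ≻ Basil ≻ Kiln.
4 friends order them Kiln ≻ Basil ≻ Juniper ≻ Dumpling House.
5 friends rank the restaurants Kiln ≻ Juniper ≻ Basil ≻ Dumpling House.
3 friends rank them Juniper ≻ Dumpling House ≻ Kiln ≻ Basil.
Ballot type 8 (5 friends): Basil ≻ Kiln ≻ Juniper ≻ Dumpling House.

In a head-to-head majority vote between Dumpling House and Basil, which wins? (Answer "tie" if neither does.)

Ballots ranking Dumpling House above Basil: 3 + 6 + 3 + 3 = 15.
Ballots ranking Basil above Dumpling House: 33 − 15 = 18.
Basil wins the head-to-head 18–15.

Basil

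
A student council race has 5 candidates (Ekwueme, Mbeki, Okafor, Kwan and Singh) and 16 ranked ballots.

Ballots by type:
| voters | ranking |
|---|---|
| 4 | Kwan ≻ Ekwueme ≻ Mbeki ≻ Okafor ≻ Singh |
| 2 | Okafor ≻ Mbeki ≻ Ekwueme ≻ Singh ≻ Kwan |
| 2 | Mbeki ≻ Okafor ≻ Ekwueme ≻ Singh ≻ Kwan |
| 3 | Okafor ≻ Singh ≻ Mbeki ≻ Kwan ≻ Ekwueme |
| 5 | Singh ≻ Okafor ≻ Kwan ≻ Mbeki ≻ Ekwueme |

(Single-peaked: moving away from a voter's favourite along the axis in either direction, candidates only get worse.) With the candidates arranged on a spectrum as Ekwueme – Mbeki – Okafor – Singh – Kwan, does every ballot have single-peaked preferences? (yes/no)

Axis positions: Ekwueme=1, Mbeki=2, Okafor=3, Singh=4, Kwan=5.
Type 1: ranking walks positions 5-1-2-3-4; Ekwueme is ranked above Singh even though Singh lies between Ekwueme and the peak Kwan on the axis — preferences dip and rise again. Not single-peaked.
Type 2 (peak Okafor at position 3): ranking walks positions 3-2-1-4-5, expanding outward from the peak — single-peaked.
Type 3 (peak Mbeki at position 2): ranking walks positions 2-3-1-4-5, expanding outward from the peak — single-peaked.
Type 4 (peak Okafor at position 3): ranking walks positions 3-4-2-5-1, expanding outward from the peak — single-peaked.
Type 5 (peak Singh at position 4): ranking walks positions 4-3-5-2-1, expanding outward from the peak — single-peaked.
Type 1 violates single-peakedness, so the profile is not single-peaked on this axis.

no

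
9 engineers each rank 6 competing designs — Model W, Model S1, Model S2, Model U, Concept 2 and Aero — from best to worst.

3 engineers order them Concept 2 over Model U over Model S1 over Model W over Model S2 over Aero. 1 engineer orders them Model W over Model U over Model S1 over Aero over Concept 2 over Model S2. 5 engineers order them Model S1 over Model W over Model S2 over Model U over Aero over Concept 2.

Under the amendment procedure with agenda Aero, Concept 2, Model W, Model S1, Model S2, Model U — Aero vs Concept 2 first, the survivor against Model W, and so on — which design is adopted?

Model S1

Round 1: Aero vs Concept 2 — 6–3, Aero advances.
Round 2: Aero vs Model W — 0–9, Model W advances.
Round 3: Model W vs Model S1 — 1–8, Model S1 advances.
Round 4: Model S1 vs Model S2 — 9–0, Model S1 advances.
Round 5: Model S1 vs Model U — 5–4, Model S1 advances.
The agenda winner is Model S1.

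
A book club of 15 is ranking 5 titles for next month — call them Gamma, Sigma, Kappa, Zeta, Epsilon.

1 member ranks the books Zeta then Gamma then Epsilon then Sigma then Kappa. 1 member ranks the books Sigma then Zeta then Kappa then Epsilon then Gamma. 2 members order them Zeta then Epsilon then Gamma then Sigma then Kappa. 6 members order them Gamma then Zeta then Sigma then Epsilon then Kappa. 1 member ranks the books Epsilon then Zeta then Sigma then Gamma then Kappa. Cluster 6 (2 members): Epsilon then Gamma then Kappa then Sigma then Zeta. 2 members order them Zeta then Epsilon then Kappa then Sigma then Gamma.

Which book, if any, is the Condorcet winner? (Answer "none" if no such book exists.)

none

Pairwise majorities:
Gamma vs Sigma: Gamma preferred on 1+2+6+2 = 11 ballots; Gamma wins 11–4.
Gamma vs Kappa: 12 to 3, Gamma.
Gamma vs Zeta: Gamma preferred on 6+2 = 8 ballots; Gamma wins 8–7.
Gamma vs Epsilon: Gamma preferred on 1+6 = 7 ballots; Epsilon wins 8–7.
Sigma vs Kappa: Sigma preferred on 1+1+2+6+1 = 11 ballots; Sigma wins 11–4.
Sigma vs Zeta: Sigma preferred on 1+2 = 3 ballots; Zeta wins 12–3.
Sigma vs Epsilon: 1+6 = 7 for Sigma, 8 for Epsilon — Epsilon by 8–7.
Kappa vs Zeta: Kappa preferred on 2 ballots; Zeta wins 13–2.
Kappa vs Epsilon: 1 to 14, Epsilon.
Zeta vs Epsilon: Zeta preferred on 1+1+2+6+2 = 12 ballots; Zeta wins 12–3.
Every book loses at least once (Gamma loses to Epsilon; Sigma loses to Gamma; Kappa loses to Gamma; Zeta loses to Gamma; Epsilon loses to Zeta). The majority relation contains the cycle Gamma → Zeta → Epsilon → Gamma, so there is no Condorcet winner.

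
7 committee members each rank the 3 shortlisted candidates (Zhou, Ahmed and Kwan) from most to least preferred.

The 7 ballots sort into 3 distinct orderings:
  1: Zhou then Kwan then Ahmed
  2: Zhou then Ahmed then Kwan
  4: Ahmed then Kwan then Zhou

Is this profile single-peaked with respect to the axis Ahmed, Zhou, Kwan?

Axis positions: Ahmed=1, Zhou=2, Kwan=3.
Group 1 (peak Zhou at position 2): ranking walks positions 2-3-1, expanding outward from the peak — single-peaked.
Group 2 (peak Zhou at position 2): ranking walks positions 2-1-3, expanding outward from the peak — single-peaked.
Group 3: ranking walks positions 1-3-2; Kwan is ranked above Zhou even though Zhou lies between Kwan and the peak Ahmed on the axis — preferences dip and rise again. Not single-peaked.
Group 3 violates single-peakedness, so the profile is not single-peaked on this axis.

no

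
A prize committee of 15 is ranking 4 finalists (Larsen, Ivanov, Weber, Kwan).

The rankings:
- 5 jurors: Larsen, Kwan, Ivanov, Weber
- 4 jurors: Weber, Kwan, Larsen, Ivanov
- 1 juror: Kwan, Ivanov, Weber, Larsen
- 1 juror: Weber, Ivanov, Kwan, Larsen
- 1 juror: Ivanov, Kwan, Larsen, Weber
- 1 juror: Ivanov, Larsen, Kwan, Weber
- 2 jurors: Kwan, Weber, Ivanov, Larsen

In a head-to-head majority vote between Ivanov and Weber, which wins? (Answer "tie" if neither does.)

Ballots ranking Ivanov above Weber: 5 + 1 + 1 + 1 = 8.
Ballots ranking Weber above Ivanov: 15 − 8 = 7.
Ivanov wins the head-to-head 8–7.

Ivanov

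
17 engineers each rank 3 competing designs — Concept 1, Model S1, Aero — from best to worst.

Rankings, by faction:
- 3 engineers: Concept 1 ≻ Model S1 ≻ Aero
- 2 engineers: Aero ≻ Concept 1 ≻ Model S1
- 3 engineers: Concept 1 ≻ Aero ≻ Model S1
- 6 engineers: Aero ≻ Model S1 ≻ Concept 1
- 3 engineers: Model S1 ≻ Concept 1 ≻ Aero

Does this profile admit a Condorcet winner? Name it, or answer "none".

none

Check each pair by majority over 17 ballots:
Concept 1 vs Model S1: 8 to 9, Model S1.
Concept 1 vs Aero: Concept 1 is ranked higher on 3+3+3 = 9 ballots, Aero on 8. Concept 1 wins 9–8.
Model S1 vs Aero: 6 to 11, Aero.
Every design loses at least once (Concept 1 loses to Model S1; Model S1 loses to Aero; Aero loses to Concept 1). The majority relation contains the cycle Concept 1 > Aero > Model S1 > Concept 1, so there is no Condorcet winner.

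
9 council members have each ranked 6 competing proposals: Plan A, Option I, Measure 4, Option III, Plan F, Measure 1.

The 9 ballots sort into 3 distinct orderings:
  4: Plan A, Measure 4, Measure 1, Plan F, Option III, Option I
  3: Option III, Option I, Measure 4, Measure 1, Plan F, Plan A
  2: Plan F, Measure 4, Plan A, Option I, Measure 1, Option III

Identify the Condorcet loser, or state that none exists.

Head-to-head results (9 council members):
Plan A vs Option I: 4+2 = 6 for Plan A, 3 for Option I — Plan A by 6–3.
Plan A vs Measure 4: Measure 4, 5–4.
Plan A vs Option III: Plan A, 6–3.
Plan A–Plan F: Plan F 5–4.
Plan A–Measure 1: Plan A 6–3.
Option I vs Measure 4: Measure 4, 6–3.
Option I vs Option III: Option III wins 7–2.
Option I–Plan F: Plan F 6–3.
Option I vs Measure 1: Option I, 5–4.
Measure 4 vs Option III: Measure 4 wins 6–3.
Measure 4 vs Plan F: Measure 4 is ranked higher on 4+3 = 7 ballots, Plan F on 2. Measure 4 wins 7–2.
Measure 4–Measure 1: Measure 4 9–0.
Option III vs Plan F: 3 to 6, Plan F.
Option III vs Measure 1: Measure 1, 6–3.
Plan F vs Measure 1: Measure 1, 7–2.
No option is winless: Plan A beats Option I; Option I beats Measure 1; Measure 4 beats Plan A; Option III beats Option I; Plan F beats Plan A; Measure 1 beats Option III. There is no Condorcet loser.

none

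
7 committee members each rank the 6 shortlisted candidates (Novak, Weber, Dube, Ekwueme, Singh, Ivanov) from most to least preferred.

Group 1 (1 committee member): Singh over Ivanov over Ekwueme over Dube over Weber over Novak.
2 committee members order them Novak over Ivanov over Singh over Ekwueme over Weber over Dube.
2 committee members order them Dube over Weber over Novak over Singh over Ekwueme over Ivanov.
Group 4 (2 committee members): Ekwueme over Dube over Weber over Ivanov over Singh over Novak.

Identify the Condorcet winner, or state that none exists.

Check each pair by majority over 7 ballots:
Novak vs Weber: Novak preferred on 2 ballots; Weber wins 5–2.
Novak vs Dube: Novak is ranked higher on 2 ballots, Dube on 5. Dube wins 5–2.
Novak vs Ekwueme: 2+2 = 4 for Novak, 3 for Ekwueme — Novak by 4–3.
Novak vs Singh: 2+2 = 4 for Novak, 3 for Singh — Novak by 4–3.
Novak vs Ivanov: 4 to 3, Novak.
Weber vs Dube: 2 for Weber, 5 for Dube — Dube by 5–2.
Weber vs Ekwueme: 2 for Weber, 5 for Ekwueme — Ekwueme by 5–2.
Weber vs Singh: Weber is ranked higher on 2+2 = 4 ballots, Singh on 3. Weber wins 4–3.
Weber vs Ivanov: 2+2 = 4 for Weber, 3 for Ivanov — Weber by 4–3.
Dube vs Ekwueme: Dube preferred on 2 ballots; Ekwueme wins 5–2.
Dube vs Singh: 4 to 3, Dube.
Dube vs Ivanov: 4 to 3, Dube.
Ekwueme vs Singh: 2 to 5, Singh.
Ekwueme vs Ivanov: Ekwueme preferred on 2+2 = 4 ballots; Ekwueme wins 4–3.
Singh vs Ivanov: Singh preferred on 1+2 = 3 ballots; Ivanov wins 4–3.
No candidate is unbeaten: Novak loses to Weber; Weber loses to Dube; Dube loses to Ekwueme; Ekwueme loses to Novak; Singh loses to Novak; Ivanov loses to Novak. In particular Novak > Ekwueme > Weber > Novak is a majority cycle — no Condorcet winner exists.

none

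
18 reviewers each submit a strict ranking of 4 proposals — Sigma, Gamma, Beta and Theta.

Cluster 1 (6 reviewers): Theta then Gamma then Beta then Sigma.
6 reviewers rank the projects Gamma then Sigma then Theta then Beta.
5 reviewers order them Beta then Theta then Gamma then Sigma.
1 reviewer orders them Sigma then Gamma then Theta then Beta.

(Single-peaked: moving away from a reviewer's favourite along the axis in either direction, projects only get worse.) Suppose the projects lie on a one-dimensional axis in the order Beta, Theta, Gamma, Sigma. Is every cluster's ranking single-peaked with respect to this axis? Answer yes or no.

Axis positions: Beta=1, Theta=2, Gamma=3, Sigma=4.
Cluster 1 (peak Theta at position 2): ranking walks positions 2-3-1-4, expanding outward from the peak — single-peaked.
Cluster 2 (peak Gamma at position 3): ranking walks positions 3-4-2-1, expanding outward from the peak — single-peaked.
Cluster 3 (peak Beta at position 1): ranking walks positions 1-2-3-4, expanding outward from the peak — single-peaked.
Cluster 4 (peak Sigma at position 4): ranking walks positions 4-3-2-1, expanding outward from the peak — single-peaked.
Every ranking is single-peaked on this axis.

yes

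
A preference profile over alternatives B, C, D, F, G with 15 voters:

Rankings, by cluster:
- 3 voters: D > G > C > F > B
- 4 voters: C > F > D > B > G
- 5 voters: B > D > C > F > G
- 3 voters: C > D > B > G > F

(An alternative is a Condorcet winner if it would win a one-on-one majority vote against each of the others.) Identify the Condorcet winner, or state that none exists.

D

Head-to-head results (15 voters):
B vs C: 5 to 10, C.
B vs D: B preferred on 5 ballots; D wins 10–5.
B–F: B 8–7.
B vs G: B, 12–3.
C vs D: C preferred on 4+3 = 7 ballots; D wins 8–7.
C vs F: 3+4+5+3 = 15 for C, 0 for F — C by 15–0.
C vs G: C, 12–3.
D vs F: D, 11–4.
D vs G: D, 15–0.
F–G: F 9–6.
D defeats every rival head-to-head and is the Condorcet winner.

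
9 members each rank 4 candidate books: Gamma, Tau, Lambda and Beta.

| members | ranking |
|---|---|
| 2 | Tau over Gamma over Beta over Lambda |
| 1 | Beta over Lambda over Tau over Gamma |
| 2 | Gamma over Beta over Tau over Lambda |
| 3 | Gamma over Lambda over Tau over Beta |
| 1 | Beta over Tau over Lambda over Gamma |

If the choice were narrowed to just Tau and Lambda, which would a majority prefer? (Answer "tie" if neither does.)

Tau

Ballots ranking Tau above Lambda: 2 + 2 + 1 = 5.
Ballots ranking Lambda above Tau: 9 − 5 = 4.
Tau wins the head-to-head 5–4.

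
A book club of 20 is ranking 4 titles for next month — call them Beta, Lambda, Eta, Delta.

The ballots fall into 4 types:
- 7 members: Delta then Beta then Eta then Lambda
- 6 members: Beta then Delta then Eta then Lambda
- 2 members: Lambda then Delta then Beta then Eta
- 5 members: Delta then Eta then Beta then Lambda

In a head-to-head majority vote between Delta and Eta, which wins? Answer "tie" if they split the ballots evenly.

Delta

Ballots ranking Delta above Eta: 7 + 6 + 2 + 5 = 20.
Ballots ranking Eta above Delta: 20 − 20 = 0.
Delta wins the head-to-head 20–0.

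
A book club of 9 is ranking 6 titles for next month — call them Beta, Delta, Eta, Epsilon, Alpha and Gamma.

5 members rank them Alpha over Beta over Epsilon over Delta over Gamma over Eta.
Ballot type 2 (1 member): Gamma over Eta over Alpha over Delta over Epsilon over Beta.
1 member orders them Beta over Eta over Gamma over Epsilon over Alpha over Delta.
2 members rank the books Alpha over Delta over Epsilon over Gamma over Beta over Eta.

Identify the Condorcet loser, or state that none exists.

Head-to-head results (9 members):
Beta vs Delta: 6 to 3, Beta.
Beta vs Eta: Beta wins 8–1.
Beta vs Epsilon: Beta preferred on 5+1 = 6 ballots; Beta wins 6–3.
Beta–Alpha: Alpha 8–1.
Beta vs Gamma: 5+1 = 6 for Beta, 3 for Gamma — Beta by 6–3.
Delta vs Eta: Delta is ranked higher on 5+2 = 7 ballots, Eta on 2. Delta wins 7–2.
Delta vs Epsilon: Epsilon, 6–3.
Delta vs Alpha: Alpha, 9–0.
Delta vs Gamma: Delta, 7–2.
Eta–Epsilon: Epsilon 7–2.
Eta vs Alpha: 2 to 7, Alpha.
Eta–Gamma: Gamma 8–1.
Epsilon vs Alpha: 1 for Epsilon, 8 for Alpha — Alpha by 8–1.
Epsilon vs Gamma: 7 to 2, Epsilon.
Alpha vs Gamma: 7 to 2, Alpha.
Eta loses to every other book — it is the Condorcet loser.

Eta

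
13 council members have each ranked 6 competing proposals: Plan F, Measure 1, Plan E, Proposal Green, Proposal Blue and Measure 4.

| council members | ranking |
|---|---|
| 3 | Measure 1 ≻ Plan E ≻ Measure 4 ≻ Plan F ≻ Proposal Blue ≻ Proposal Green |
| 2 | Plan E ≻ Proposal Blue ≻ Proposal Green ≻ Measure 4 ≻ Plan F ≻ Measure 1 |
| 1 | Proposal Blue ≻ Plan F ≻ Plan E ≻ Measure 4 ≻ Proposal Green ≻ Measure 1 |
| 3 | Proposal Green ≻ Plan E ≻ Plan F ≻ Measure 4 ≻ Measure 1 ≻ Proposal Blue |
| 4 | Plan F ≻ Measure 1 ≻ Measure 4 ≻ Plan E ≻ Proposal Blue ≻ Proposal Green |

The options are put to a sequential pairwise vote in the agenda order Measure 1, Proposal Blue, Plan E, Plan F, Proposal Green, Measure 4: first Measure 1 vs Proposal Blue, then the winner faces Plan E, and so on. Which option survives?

Plan F

Round 1: Measure 1 vs Proposal Blue — 10–3, Measure 1 advances.
Round 2: Measure 1 vs Plan E — 7–6, Measure 1 advances.
Round 3: Measure 1 vs Plan F — 3–10, Plan F advances.
Round 4: Plan F vs Proposal Green — 8–5, Plan F advances.
Round 5: Plan F vs Measure 4 — 8–5, Plan F advances.
The agenda winner is Plan F.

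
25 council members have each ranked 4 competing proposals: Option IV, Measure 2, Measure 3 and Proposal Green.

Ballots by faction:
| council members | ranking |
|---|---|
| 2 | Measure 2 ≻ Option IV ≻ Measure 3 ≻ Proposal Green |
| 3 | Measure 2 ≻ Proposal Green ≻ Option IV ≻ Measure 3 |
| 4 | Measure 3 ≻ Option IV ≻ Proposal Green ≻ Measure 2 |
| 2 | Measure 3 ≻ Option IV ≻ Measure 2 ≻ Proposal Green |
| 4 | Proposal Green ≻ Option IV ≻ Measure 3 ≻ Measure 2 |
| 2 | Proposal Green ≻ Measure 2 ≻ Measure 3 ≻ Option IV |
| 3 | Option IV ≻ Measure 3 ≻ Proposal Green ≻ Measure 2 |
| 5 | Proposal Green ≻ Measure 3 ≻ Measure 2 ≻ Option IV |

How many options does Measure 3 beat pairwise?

2

Measure 3 against each rival (25 council members):
Measure 3 vs Option IV: Measure 3, 13–12.
Measure 3 vs Measure 2: Measure 3, 18–7.
Measure 3 vs Proposal Green: Measure 3 preferred on 2+4+2+3 = 11 ballots; Proposal Green wins 14–11.
Measure 3 beats Option IV, Measure 2; loses to Proposal Green — 2 pairwise wins.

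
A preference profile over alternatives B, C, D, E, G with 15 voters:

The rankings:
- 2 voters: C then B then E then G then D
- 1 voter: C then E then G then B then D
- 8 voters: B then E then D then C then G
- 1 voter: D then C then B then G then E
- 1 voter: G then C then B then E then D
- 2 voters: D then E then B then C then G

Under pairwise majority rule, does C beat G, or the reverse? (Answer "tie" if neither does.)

Ballots ranking C above G: 2 + 1 + 8 + 1 + 2 = 14.
Ballots ranking G above C: 15 − 14 = 1.
C wins the head-to-head 14–1.

C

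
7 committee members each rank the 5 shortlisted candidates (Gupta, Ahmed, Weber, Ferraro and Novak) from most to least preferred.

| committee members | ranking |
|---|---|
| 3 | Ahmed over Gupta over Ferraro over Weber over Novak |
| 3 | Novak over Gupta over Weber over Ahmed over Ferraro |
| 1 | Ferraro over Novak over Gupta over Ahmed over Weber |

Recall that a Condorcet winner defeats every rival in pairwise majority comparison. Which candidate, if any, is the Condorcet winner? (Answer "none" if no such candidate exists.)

none

Check each pair by majority over 7 ballots:
Gupta vs Ahmed: Gupta wins 4–3.
Gupta vs Weber: Gupta, 7–0.
Gupta vs Ferraro: Gupta preferred on 3+3 = 6 ballots; Gupta wins 6–1.
Gupta vs Novak: Novak, 4–3.
Ahmed–Weber: Ahmed 4–3.
Ahmed vs Ferraro: 3+3 = 6 for Ahmed, 1 for Ferraro — Ahmed by 6–1.
Ahmed vs Novak: Ahmed preferred on 3 ballots; Novak wins 4–3.
Weber–Ferraro: Ferraro 4–3.
Weber vs Novak: Weber preferred on 3 ballots; Novak wins 4–3.
Ferraro vs Novak: Ferraro wins 4–3.
Every candidate loses at least once (Gupta loses to Novak; Ahmed loses to Gupta; Weber loses to Gupta; Ferraro loses to Gupta; Novak loses to Ferraro). The majority relation contains the cycle Gupta → Ferraro → Novak → Gupta, so there is no Condorcet winner.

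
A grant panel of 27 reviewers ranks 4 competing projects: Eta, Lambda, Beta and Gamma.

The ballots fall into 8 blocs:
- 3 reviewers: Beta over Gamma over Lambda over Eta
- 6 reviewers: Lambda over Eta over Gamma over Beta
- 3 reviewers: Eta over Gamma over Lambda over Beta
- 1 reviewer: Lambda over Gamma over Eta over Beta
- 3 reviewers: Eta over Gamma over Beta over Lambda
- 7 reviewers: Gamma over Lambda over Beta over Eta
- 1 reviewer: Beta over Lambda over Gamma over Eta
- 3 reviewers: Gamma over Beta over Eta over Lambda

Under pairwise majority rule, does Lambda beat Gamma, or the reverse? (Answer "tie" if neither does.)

Gamma

Ballots ranking Lambda above Gamma: 6 + 1 + 1 = 8.
Ballots ranking Gamma above Lambda: 27 − 8 = 19.
Gamma wins the head-to-head 19–8.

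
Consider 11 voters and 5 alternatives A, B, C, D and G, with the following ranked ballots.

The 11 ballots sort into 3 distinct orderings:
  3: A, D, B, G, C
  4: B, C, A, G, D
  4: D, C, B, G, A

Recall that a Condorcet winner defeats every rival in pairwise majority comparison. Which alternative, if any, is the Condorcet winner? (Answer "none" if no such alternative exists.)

Check each pair by majority over 11 ballots:
A–B: B 8–3.
A vs C: C wins 8–3.
A vs D: A, 7–4.
A vs G: A is ranked higher on 3+4 = 7 ballots, G on 4. A wins 7–4.
B vs C: B wins 7–4.
B vs D: D, 7–4.
B vs G: B, 11–0.
C vs D: C preferred on 4 ballots; D wins 7–4.
C vs G: C is ranked higher on 4+4 = 8 ballots, G on 3. C wins 8–3.
D–G: D 7–4.
Every alternative loses at least once (A loses to B; B loses to D; C loses to B; D loses to A; G loses to A). The majority relation contains the cycle A > D > B > A, so there is no Condorcet winner.

none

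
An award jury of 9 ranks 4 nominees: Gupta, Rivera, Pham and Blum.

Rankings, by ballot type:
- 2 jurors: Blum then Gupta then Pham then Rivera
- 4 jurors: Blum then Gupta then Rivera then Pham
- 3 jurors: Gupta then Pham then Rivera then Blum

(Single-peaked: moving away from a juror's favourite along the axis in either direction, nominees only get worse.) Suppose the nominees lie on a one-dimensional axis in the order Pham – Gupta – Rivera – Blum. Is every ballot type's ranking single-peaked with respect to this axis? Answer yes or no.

no

Axis positions: Pham=1, Gupta=2, Rivera=3, Blum=4.
Ballot type 1: ranking walks positions 4-2-1-3; Gupta is ranked above Rivera even though Rivera lies between Gupta and the peak Blum on the axis — preferences dip and rise again. Not single-peaked.
Ballot type 2: ranking walks positions 4-2-3-1; Gupta is ranked above Rivera even though Rivera lies between Gupta and the peak Blum on the axis — preferences dip and rise again. Not single-peaked.
Ballot type 3 (peak Gupta at position 2): ranking walks positions 2-1-3-4, expanding outward from the peak — single-peaked.
Ballot type 1 violates single-peakedness, so the profile is not single-peaked on this axis.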